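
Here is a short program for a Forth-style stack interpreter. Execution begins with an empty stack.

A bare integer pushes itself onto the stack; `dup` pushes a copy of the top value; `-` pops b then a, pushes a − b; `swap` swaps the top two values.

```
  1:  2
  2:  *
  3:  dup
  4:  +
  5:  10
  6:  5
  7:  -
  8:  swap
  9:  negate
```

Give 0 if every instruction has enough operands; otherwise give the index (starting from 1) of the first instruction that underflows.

2

2  [2]
*  — needs 2 operands, stack has 1 → underflow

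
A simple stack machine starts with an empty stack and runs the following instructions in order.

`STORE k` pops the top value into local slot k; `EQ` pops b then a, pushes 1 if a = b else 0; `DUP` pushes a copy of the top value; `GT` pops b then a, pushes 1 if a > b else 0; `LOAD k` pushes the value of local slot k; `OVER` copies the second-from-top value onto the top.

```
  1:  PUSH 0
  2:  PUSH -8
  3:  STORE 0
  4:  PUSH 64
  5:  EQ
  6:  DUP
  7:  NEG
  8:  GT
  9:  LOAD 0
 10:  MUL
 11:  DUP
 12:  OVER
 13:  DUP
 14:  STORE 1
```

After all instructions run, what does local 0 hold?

-8

PUSH 0   0
PUSH -8  0 -8
STORE 0  0
PUSH 64  0 64
EQ       0
DUP      0 0
NEG      0 0
GT       0
LOAD 0   0 -8
MUL      0
DUP      0 0
OVER     0 0 0
DUP      0 0 0 0
STORE 1  0 0 0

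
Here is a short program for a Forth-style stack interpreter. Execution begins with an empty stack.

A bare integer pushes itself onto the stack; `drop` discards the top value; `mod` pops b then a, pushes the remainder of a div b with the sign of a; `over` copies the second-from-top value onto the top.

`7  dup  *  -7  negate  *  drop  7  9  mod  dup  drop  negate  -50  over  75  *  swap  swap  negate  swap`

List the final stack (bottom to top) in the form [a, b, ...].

7      → [7]
dup    → [7, 7]
*      → [49]
-7     → [49, -7]
negate → [49, 7]
*      → [343]
drop   → []
7      → [7]
9      → [7, 9]
mod    → [7]
dup    → [7, 7]
drop   → [7]
negate → [-7]
-50    → [-7, -50]
over   → [-7, -50, -7]
75     → [-7, -50, -7, 75]
*      → [-7, -50, -525]
swap   → [-7, -525, -50]
swap   → [-7, -50, -525]
negate → [-7, -50, 525]
swap   → [-7, 525, -50]

[-7, 525, -50]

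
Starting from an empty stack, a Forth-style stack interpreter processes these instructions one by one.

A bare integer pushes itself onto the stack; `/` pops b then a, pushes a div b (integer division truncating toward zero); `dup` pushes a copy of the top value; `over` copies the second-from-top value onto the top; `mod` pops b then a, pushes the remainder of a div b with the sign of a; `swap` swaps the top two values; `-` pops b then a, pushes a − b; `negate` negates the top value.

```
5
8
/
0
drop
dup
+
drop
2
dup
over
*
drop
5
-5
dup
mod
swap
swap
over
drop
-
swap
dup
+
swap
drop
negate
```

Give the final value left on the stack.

5      : [5]
8      : [5, 8]
/      : [0]
0      : [0, 0]
drop   : [0]
dup    : [0, 0]
+      : [0]
drop   : []
2      : [2]
dup    : [2, 2]
over   : [2, 2, 2]
*      : [2, 4]
drop   : [2]
5      : [2, 5]
-5     : [2, 5, -5]
dup    : [2, 5, -5, -5]
mod    : [2, 5, 0]
swap   : [2, 0, 5]
swap   : [2, 5, 0]
over   : [2, 5, 0, 5]
drop   : [2, 5, 0]
-      : [2, 5]
swap   : [5, 2]
dup    : [5, 2, 2]
+      : [5, 4]
swap   : [4, 5]
drop   : [4]
negate : [-4]

-4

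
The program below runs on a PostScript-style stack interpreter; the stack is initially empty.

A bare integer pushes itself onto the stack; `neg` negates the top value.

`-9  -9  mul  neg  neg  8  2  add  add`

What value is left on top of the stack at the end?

91

-9   -9
-9   -9 -9
mul  81
neg  -81
neg  81
8    81 8
2    81 8 2
add  81 10
add  91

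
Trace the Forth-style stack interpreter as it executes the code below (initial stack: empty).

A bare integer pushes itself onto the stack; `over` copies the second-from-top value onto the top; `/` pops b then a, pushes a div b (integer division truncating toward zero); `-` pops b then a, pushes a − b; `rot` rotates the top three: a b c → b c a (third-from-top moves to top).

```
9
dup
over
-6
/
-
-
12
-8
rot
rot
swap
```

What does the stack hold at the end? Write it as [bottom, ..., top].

9    → [9]
dup  → [9, 9]
over → [9, 9, 9]
-6   → [9, 9, 9, -6]
/    → [9, 9, -1]
-    → [9, 10]
-    → [-1]
12   → [-1, 12]
-8   → [-1, 12, -8]
rot  → [12, -8, -1]
rot  → [-8, -1, 12]
swap → [-8, 12, -1]

[-8, 12, -1]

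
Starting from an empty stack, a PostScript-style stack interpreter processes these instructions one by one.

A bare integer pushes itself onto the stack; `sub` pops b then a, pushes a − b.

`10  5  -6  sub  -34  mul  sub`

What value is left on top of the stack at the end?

384

10  -> 10
5   -> 10 5
-6  -> 10 5 -6
sub -> 10 11
-34 -> 10 11 -34
mul -> 10 -374
sub -> 384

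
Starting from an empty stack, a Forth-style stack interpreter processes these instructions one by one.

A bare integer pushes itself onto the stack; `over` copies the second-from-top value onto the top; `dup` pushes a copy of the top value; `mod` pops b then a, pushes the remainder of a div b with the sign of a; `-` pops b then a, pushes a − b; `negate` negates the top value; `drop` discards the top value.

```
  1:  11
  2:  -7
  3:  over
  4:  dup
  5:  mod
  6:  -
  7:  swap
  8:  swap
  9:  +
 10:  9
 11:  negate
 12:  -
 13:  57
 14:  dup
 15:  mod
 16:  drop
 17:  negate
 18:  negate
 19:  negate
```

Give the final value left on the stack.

11     -> [11]
-7     -> [11, -7]
over   -> [11, -7, 11]
dup    -> [11, -7, 11, 11]
mod    -> [11, -7, 0]
-      -> [11, -7]
swap   -> [-7, 11]
swap   -> [11, -7]
+      -> [4]
9      -> [4, 9]
negate -> [4, -9]
-      -> [13]
57     -> [13, 57]
dup    -> [13, 57, 57]
mod    -> [13, 0]
drop   -> [13]
negate -> [-13]
negate -> [13]
negate -> [-13]

-13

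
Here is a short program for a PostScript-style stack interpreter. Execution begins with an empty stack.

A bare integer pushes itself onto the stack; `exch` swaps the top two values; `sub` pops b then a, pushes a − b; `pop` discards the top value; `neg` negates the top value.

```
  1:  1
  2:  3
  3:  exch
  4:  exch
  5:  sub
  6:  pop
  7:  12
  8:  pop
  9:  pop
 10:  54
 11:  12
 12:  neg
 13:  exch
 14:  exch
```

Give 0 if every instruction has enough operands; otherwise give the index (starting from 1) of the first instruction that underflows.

9

1    → 1
3    → 1 3
exch → 3 1
exch → 1 3
sub  → -2
pop  → (empty)
12   → 12
pop  → (empty)
pop  — needs 1 operand, stack has 0 → underflow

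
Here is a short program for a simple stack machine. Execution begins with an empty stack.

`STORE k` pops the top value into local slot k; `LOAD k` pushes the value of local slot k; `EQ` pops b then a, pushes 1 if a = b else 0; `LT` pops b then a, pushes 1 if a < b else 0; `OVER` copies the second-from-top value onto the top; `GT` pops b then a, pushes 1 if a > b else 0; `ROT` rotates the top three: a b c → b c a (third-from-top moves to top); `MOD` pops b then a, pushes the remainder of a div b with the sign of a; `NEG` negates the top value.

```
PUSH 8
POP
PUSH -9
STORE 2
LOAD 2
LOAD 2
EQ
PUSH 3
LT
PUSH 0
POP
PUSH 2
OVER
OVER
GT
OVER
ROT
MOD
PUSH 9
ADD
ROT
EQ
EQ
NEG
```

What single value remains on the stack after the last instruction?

PUSH 8  : 8
POP     : (empty)
PUSH -9 : -9
STORE 2 : (empty)
LOAD 2  : -9
LOAD 2  : -9 -9
EQ      : 1
PUSH 3  : 1 3
LT      : 1
PUSH 0  : 1 0
POP     : 1
PUSH 2  : 1 2
OVER    : 1 2 1
OVER    : 1 2 1 2
GT      : 1 2 0
OVER    : 1 2 0 2
ROT     : 1 0 2 2
MOD     : 1 0 0
PUSH 9  : 1 0 0 9
ADD     : 1 0 9
ROT     : 0 9 1
EQ      : 0 0
EQ      : 1
NEG     : -1

-1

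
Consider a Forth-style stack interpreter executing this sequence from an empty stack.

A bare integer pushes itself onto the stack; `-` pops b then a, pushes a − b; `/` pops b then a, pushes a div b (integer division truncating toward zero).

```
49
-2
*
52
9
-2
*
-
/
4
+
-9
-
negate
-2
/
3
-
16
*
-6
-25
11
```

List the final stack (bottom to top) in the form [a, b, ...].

49     -> 49
-2     -> 49 -2
*      -> -98
52     -> -98 52
9      -> -98 52 9
-2     -> -98 52 9 -2
*      -> -98 52 -18
-      -> -98 70
/      -> -1
4      -> -1 4
+      -> 3
-9     -> 3 -9
-      -> 12
negate -> -12
-2     -> -12 -2
/      -> 6
3      -> 6 3
-      -> 3
16     -> 3 16
*      -> 48
-6     -> 48 -6
-25    -> 48 -6 -25
11     -> 48 -6 -25 11

[48, -6, -25, 11]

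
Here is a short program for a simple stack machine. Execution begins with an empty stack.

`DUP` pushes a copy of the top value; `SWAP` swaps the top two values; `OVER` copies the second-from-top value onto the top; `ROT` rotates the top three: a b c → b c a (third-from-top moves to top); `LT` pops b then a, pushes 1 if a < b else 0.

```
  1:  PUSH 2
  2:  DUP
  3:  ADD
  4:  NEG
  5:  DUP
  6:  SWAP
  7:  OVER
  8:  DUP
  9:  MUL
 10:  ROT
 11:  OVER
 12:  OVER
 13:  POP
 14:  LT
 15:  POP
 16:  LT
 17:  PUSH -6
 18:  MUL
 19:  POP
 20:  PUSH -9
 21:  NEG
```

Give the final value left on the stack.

PUSH 2  → [2]
DUP     → [2, 2]
ADD     → [4]
NEG     → [-4]
DUP     → [-4, -4]
SWAP    → [-4, -4]
OVER    → [-4, -4, -4]
DUP     → [-4, -4, -4, -4]
MUL     → [-4, -4, 16]
ROT     → [-4, 16, -4]
OVER    → [-4, 16, -4, 16]
OVER    → [-4, 16, -4, 16, -4]
POP     → [-4, 16, -4, 16]
LT      → [-4, 16, 1]
POP     → [-4, 16]
LT      → [1]
PUSH -6 → [1, -6]
MUL     → [-6]
POP     → []
PUSH -9 → [-9]
NEG     → [9]

9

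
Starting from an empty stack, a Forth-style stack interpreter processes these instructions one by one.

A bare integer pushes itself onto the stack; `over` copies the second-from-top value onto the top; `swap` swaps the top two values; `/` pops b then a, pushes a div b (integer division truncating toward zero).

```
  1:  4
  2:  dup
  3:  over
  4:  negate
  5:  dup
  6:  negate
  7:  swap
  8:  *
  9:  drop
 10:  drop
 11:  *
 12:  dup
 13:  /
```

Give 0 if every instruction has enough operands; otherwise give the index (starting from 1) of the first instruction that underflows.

4      : [4]
dup    : [4, 4]
over   : [4, 4, 4]
negate : [4, 4, -4]
dup    : [4, 4, -4, -4]
negate : [4, 4, -4, 4]
swap   : [4, 4, 4, -4]
*      : [4, 4, -16]
drop   : [4, 4]
drop   : [4]
*  — needs 2 operands, stack has 1 → underflow

11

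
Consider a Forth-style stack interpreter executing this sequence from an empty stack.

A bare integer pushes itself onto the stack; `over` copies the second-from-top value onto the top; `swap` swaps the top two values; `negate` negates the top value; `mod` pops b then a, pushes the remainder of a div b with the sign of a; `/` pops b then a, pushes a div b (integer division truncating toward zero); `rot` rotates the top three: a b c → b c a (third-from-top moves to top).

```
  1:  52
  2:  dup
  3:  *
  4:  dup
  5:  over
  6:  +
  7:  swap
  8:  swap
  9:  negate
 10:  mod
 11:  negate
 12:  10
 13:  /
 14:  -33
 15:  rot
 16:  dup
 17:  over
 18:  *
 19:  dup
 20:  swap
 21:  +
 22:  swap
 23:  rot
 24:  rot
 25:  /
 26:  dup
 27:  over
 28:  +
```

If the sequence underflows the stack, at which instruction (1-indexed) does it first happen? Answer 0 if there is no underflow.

15

52      [52]
dup     [52, 52]
*       [2704]
dup     [2704, 2704]
over    [2704, 2704, 2704]
+       [2704, 5408]
swap    [5408, 2704]
swap    [2704, 5408]
negate  [2704, -5408]
mod     [2704]
negate  [-2704]
10      [-2704, 10]
/       [-270]
-33     [-270, -33]
rot  — needs 3 operands, stack has 2 → underflow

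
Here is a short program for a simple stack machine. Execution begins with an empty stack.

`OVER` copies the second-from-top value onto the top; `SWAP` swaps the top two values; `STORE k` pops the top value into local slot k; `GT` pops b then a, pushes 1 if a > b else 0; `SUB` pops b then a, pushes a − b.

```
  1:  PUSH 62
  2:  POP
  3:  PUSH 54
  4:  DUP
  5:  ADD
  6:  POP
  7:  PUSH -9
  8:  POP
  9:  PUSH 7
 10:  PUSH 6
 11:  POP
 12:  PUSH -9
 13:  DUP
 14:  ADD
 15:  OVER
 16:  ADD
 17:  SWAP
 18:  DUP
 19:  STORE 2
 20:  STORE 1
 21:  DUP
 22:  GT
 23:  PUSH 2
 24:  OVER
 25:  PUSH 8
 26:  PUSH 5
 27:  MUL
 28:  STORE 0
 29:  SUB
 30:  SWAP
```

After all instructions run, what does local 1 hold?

PUSH 62  [62]
POP      []
PUSH 54  [54]
DUP      [54, 54]
ADD      [108]
POP      []
PUSH -9  [-9]
POP      []
PUSH 7   [7]
PUSH 6   [7, 6]
POP      [7]
PUSH -9  [7, -9]
DUP      [7, -9, -9]
ADD      [7, -18]
OVER     [7, -18, 7]
ADD      [7, -11]
SWAP     [-11, 7]
DUP      [-11, 7, 7]
STORE 2  [-11, 7]
STORE 1  [-11]
DUP      [-11, -11]
GT       [0]
PUSH 2   [0, 2]
OVER     [0, 2, 0]
PUSH 8   [0, 2, 0, 8]
PUSH 5   [0, 2, 0, 8, 5]
MUL      [0, 2, 0, 40]
STORE 0  [0, 2, 0]
SUB      [0, 2]
SWAP     [2, 0]

7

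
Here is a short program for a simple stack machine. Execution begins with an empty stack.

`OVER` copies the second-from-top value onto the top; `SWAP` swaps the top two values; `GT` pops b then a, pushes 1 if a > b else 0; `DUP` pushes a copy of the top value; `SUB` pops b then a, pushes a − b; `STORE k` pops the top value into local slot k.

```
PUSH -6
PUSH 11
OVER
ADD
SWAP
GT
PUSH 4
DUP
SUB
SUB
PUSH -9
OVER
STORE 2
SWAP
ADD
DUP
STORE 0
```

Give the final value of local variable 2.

PUSH -6  [-6]
PUSH 11  [-6, 11]
OVER     [-6, 11, -6]
ADD      [-6, 5]
SWAP     [5, -6]
GT       [1]
PUSH 4   [1, 4]
DUP      [1, 4, 4]
SUB      [1, 0]
SUB      [1]
PUSH -9  [1, -9]
OVER     [1, -9, 1]
STORE 2  [1, -9]
SWAP     [-9, 1]
ADD      [-8]
DUP      [-8, -8]
STORE 0  [-8]

1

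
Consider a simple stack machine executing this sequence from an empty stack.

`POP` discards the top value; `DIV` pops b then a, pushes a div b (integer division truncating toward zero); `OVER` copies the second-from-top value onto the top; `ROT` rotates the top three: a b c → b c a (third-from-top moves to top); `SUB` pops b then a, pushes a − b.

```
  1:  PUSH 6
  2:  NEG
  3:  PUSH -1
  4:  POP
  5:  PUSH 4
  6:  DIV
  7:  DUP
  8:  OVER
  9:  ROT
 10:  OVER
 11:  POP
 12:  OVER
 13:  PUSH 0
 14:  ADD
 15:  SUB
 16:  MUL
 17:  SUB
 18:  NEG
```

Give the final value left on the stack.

PUSH 6  : [6]
NEG     : [-6]
PUSH -1 : [-6, -1]
POP     : [-6]
PUSH 4  : [-6, 4]
DIV     : [-1]
DUP     : [-1, -1]
OVER    : [-1, -1, -1]
ROT     : [-1, -1, -1]
OVER    : [-1, -1, -1, -1]
POP     : [-1, -1, -1]
OVER    : [-1, -1, -1, -1]
PUSH 0  : [-1, -1, -1, -1, 0]
ADD     : [-1, -1, -1, -1]
SUB     : [-1, -1, 0]
MUL     : [-1, 0]
SUB     : [-1]
NEG     : [1]

1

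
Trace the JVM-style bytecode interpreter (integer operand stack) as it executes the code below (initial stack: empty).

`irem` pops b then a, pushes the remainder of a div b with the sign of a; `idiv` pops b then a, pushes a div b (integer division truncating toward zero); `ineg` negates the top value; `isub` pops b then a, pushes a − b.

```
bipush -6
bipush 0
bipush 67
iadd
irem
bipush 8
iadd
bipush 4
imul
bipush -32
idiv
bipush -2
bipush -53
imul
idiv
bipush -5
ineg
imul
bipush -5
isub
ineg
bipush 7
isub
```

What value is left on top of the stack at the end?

-12

bipush -6  → [-6]
bipush 0   → [-6, 0]
bipush 67  → [-6, 0, 67]
iadd       → [-6, 67]
irem       → [-6]
bipush 8   → [-6, 8]
iadd       → [2]
bipush 4   → [2, 4]
imul       → [8]
bipush -32 → [8, -32]
idiv       → [0]
bipush -2  → [0, -2]
bipush -53 → [0, -2, -53]
imul       → [0, 106]
idiv       → [0]
bipush -5  → [0, -5]
ineg       → [0, 5]
imul       → [0]
bipush -5  → [0, -5]
isub       → [5]
ineg       → [-5]
bipush 7   → [-5, 7]
isub       → [-12]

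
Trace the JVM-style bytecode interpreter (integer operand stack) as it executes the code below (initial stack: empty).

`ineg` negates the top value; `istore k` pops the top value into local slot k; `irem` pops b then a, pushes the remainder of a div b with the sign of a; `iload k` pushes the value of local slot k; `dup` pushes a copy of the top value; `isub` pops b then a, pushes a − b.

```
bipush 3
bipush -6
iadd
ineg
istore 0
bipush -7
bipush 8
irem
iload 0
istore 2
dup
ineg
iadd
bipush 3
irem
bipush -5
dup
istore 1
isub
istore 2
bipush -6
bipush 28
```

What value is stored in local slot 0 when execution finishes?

bipush 3   [3]
bipush -6  [3, -6]
iadd       [-3]
ineg       [3]
istore 0   []
bipush -7  [-7]
bipush 8   [-7, 8]
irem       [-7]
iload 0    [-7, 3]
istore 2   [-7]
dup        [-7, -7]
ineg       [-7, 7]
iadd       [0]
bipush 3   [0, 3]
irem       [0]
bipush -5  [0, -5]
dup        [0, -5, -5]
istore 1   [0, -5]
isub       [5]
istore 2   []
bipush -6  [-6]
bipush 28  [-6, 28]

3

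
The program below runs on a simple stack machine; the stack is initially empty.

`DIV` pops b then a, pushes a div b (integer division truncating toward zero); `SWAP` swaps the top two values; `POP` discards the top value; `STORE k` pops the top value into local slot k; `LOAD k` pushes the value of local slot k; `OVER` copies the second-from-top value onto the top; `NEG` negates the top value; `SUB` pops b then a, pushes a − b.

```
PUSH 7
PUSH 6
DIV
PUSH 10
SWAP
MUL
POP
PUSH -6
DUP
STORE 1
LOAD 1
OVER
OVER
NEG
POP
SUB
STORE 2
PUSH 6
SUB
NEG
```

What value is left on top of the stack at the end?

12

PUSH 7  -> [7]
PUSH 6  -> [7, 6]
DIV     -> [1]
PUSH 10 -> [1, 10]
SWAP    -> [10, 1]
MUL     -> [10]
POP     -> []
PUSH -6 -> [-6]
DUP     -> [-6, -6]
STORE 1 -> [-6]
LOAD 1  -> [-6, -6]
OVER    -> [-6, -6, -6]
OVER    -> [-6, -6, -6, -6]
NEG     -> [-6, -6, -6, 6]
POP     -> [-6, -6, -6]
SUB     -> [-6, 0]
STORE 2 -> [-6]
PUSH 6  -> [-6, 6]
SUB     -> [-12]
NEG     -> [12]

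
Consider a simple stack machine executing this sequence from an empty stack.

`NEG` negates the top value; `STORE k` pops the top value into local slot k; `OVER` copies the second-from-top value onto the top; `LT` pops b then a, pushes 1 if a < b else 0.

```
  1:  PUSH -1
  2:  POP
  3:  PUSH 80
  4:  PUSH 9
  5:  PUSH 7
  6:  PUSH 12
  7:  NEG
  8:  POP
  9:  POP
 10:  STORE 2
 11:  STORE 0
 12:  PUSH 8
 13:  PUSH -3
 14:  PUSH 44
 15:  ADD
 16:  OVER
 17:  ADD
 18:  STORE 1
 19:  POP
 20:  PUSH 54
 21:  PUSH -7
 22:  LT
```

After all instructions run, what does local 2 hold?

9

PUSH -1 : -1
POP     : (empty)
PUSH 80 : 80
PUSH 9  : 80 9
PUSH 7  : 80 9 7
PUSH 12 : 80 9 7 12
NEG     : 80 9 7 -12
POP     : 80 9 7
POP     : 80 9
STORE 2 : 80
STORE 0 : (empty)
PUSH 8  : 8
PUSH -3 : 8 -3
PUSH 44 : 8 -3 44
ADD     : 8 41
OVER    : 8 41 8
ADD     : 8 49
STORE 1 : 8
POP     : (empty)
PUSH 54 : 54
PUSH -7 : 54 -7
LT      : 0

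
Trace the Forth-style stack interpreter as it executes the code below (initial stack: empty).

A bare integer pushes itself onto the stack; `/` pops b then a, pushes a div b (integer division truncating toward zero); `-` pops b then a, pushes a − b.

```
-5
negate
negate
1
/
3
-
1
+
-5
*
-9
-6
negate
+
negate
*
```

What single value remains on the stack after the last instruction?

105

-5     : -5
negate : 5
negate : -5
1      : -5 1
/      : -5
3      : -5 3
-      : -8
1      : -8 1
+      : -7
-5     : -7 -5
*      : 35
-9     : 35 -9
-6     : 35 -9 -6
negate : 35 -9 6
+      : 35 -3
negate : 35 3
*      : 105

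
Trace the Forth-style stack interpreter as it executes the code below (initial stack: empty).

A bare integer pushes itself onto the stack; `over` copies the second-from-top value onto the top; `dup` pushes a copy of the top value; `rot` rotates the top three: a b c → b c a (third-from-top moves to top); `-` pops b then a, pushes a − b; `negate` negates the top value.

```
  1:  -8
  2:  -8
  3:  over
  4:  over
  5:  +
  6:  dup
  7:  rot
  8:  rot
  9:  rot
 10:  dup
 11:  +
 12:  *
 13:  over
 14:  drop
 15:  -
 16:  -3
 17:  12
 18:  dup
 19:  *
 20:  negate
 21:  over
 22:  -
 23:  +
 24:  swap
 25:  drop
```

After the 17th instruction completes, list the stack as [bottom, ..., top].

[-8, -520, -3, 12]

-8   : [-8]
-8   : [-8, -8]
over : [-8, -8, -8]
over : [-8, -8, -8, -8]
+    : [-8, -8, -16]
dup  : [-8, -8, -16, -16]
rot  : [-8, -16, -16, -8]
rot  : [-8, -16, -8, -16]
rot  : [-8, -8, -16, -16]
dup  : [-8, -8, -16, -16, -16]
+    : [-8, -8, -16, -32]
*    : [-8, -8, 512]
over : [-8, -8, 512, -8]
drop : [-8, -8, 512]
-    : [-8, -520]
-3   : [-8, -520, -3]
12   : [-8, -520, -3, 12]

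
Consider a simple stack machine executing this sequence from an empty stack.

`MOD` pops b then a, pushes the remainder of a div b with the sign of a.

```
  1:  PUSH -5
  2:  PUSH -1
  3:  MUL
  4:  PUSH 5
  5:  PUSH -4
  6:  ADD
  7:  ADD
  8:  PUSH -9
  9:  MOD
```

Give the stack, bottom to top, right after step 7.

PUSH -5 → [-5]
PUSH -1 → [-5, -1]
MUL     → [5]
PUSH 5  → [5, 5]
PUSH -4 → [5, 5, -4]
ADD     → [5, 1]
ADD     → [6]

[6]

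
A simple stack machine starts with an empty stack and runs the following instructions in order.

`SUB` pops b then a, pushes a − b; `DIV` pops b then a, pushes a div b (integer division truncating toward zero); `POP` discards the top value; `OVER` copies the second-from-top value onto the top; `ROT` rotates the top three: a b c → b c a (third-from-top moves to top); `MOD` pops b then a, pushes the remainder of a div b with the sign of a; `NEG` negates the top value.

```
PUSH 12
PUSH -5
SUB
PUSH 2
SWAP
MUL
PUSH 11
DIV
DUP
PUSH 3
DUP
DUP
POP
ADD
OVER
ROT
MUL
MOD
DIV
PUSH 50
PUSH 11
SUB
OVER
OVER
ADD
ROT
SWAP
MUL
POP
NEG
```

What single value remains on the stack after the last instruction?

-39

PUSH 12  [12]
PUSH -5  [12, -5]
SUB      [17]
PUSH 2   [17, 2]
SWAP     [2, 17]
MUL      [34]
PUSH 11  [34, 11]
DIV      [3]
DUP      [3, 3]
PUSH 3   [3, 3, 3]
DUP      [3, 3, 3, 3]
DUP      [3, 3, 3, 3, 3]
POP      [3, 3, 3, 3]
ADD      [3, 3, 6]
OVER     [3, 3, 6, 3]
ROT      [3, 6, 3, 3]
MUL      [3, 6, 9]
MOD      [3, 6]
DIV      [0]
PUSH 50  [0, 50]
PUSH 11  [0, 50, 11]
SUB      [0, 39]
OVER     [0, 39, 0]
OVER     [0, 39, 0, 39]
ADD      [0, 39, 39]
ROT      [39, 39, 0]
SWAP     [39, 0, 39]
MUL      [39, 0]
POP      [39]
NEG      [-39]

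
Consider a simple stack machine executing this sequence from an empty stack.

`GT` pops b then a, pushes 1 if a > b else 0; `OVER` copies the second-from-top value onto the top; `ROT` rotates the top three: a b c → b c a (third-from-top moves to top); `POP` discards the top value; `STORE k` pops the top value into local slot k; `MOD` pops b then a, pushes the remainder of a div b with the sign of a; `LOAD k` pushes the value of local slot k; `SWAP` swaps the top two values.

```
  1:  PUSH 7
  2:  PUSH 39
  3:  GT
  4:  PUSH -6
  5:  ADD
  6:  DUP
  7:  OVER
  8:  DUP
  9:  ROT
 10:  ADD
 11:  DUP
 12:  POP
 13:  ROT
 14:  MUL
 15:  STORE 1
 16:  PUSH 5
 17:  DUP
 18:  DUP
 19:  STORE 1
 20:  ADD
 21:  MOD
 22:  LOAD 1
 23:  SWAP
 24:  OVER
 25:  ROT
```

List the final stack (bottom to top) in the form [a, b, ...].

[-6, 5, 5]

PUSH 7  → 7
PUSH 39 → 7 39
GT      → 0
PUSH -6 → 0 -6
ADD     → -6
DUP     → -6 -6
OVER    → -6 -6 -6
DUP     → -6 -6 -6 -6
ROT     → -6 -6 -6 -6
ADD     → -6 -6 -12
DUP     → -6 -6 -12 -12
POP     → -6 -6 -12
ROT     → -6 -12 -6
MUL     → -6 72
STORE 1 → -6
PUSH 5  → -6 5
DUP     → -6 5 5
DUP     → -6 5 5 5
STORE 1 → -6 5 5
ADD     → -6 10
MOD     → -6
LOAD 1  → -6 5
SWAP    → 5 -6
OVER    → 5 -6 5
ROT     → -6 5 5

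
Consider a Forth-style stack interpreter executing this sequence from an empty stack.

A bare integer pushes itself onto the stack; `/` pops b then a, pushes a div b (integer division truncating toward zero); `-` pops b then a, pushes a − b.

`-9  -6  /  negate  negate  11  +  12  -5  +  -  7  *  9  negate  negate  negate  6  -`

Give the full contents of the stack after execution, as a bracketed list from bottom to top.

[35, -15]

-9      -9
-6      -9 -6
/       1
negate  -1
negate  1
11      1 11
+       12
12      12 12
-5      12 12 -5
+       12 7
-       5
7       5 7
*       35
9       35 9
negate  35 -9
negate  35 9
negate  35 -9
6       35 -9 6
-       35 -15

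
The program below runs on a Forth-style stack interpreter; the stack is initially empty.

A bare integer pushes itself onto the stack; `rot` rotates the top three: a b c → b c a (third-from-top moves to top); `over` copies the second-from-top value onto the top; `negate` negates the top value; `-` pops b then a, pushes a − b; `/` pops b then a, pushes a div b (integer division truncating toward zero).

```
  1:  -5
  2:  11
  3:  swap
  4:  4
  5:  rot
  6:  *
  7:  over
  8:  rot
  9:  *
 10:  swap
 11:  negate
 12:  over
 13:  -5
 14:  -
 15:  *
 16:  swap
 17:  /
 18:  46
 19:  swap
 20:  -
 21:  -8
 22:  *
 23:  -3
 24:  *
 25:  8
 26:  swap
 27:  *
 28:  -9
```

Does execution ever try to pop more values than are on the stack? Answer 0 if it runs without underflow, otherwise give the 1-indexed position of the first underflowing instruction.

-5     : -5
11     : -5 11
swap   : 11 -5
4      : 11 -5 4
rot    : -5 4 11
*      : -5 44
over   : -5 44 -5
rot    : 44 -5 -5
*      : 44 25
swap   : 25 44
negate : 25 -44
over   : 25 -44 25
-5     : 25 -44 25 -5
-      : 25 -44 30
*      : 25 -1320
swap   : -1320 25
/      : -52
46     : -52 46
swap   : 46 -52
-      : 98
-8     : 98 -8
*      : -784
-3     : -784 -3
*      : 2352
8      : 2352 8
swap   : 8 2352
*      : 18816
-9     : 18816 -9

0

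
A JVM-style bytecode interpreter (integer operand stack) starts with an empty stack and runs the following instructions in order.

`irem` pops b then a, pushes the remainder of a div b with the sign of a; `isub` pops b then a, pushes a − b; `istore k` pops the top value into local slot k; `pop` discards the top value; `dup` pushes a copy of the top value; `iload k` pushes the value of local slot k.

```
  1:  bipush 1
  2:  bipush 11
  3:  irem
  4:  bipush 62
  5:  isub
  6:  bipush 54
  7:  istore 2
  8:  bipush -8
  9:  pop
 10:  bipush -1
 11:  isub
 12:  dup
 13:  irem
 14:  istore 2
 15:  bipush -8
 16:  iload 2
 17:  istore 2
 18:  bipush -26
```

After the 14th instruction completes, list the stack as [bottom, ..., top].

[]

bipush 1  : [1]
bipush 11 : [1, 11]
irem      : [1]
bipush 62 : [1, 62]
isub      : [-61]
bipush 54 : [-61, 54]
istore 2  : [-61]
bipush -8 : [-61, -8]
pop       : [-61]
bipush -1 : [-61, -1]
isub      : [-60]
dup       : [-60, -60]
irem      : [0]
istore 2  : []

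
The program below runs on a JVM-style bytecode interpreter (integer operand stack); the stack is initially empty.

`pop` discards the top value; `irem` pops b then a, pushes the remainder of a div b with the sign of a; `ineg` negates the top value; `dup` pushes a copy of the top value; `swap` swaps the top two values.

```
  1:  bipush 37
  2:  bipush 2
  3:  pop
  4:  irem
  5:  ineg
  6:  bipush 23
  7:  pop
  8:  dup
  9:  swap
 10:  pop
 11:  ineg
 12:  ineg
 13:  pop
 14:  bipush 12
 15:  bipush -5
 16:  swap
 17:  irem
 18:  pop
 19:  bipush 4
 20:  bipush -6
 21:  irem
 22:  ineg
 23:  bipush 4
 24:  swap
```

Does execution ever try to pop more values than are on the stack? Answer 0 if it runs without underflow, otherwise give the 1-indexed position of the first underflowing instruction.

bipush 37  [37]
bipush 2   [37, 2]
pop        [37]
irem  — needs 2 operands, stack has 1 → underflow

4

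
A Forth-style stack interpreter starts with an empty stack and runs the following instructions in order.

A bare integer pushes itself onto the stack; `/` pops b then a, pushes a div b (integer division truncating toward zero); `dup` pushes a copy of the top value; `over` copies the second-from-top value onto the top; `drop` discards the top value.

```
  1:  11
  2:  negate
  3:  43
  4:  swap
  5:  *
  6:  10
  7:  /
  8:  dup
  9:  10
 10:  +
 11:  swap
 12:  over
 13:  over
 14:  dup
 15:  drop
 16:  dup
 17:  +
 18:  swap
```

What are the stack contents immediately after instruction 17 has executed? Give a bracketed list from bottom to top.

11     -> [11]
negate -> [-11]
43     -> [-11, 43]
swap   -> [43, -11]
*      -> [-473]
10     -> [-473, 10]
/      -> [-47]
dup    -> [-47, -47]
10     -> [-47, -47, 10]
+      -> [-47, -37]
swap   -> [-37, -47]
over   -> [-37, -47, -37]
over   -> [-37, -47, -37, -47]
dup    -> [-37, -47, -37, -47, -47]
drop   -> [-37, -47, -37, -47]
dup    -> [-37, -47, -37, -47, -47]
+      -> [-37, -47, -37, -94]

[-37, -47, -37, -94]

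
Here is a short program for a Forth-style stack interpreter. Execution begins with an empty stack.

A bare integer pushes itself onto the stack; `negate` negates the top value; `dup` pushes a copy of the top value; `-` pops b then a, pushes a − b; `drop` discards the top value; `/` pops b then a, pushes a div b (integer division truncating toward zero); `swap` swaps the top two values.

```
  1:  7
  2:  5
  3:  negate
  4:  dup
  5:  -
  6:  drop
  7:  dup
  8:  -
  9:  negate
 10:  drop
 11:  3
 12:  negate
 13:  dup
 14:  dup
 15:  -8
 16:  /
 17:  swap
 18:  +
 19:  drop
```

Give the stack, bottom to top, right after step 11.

7      -> 7
5      -> 7 5
negate -> 7 -5
dup    -> 7 -5 -5
-      -> 7 0
drop   -> 7
dup    -> 7 7
-      -> 0
negate -> 0
drop   -> (empty)
3      -> 3

[3]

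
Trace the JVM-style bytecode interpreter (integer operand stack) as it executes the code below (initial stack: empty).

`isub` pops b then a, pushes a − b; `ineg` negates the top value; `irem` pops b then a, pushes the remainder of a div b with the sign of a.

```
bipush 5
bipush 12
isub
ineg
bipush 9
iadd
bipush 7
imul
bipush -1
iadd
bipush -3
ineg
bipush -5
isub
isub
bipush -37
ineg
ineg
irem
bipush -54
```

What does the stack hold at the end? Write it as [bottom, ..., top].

bipush 5   → 5
bipush 12  → 5 12
isub       → -7
ineg       → 7
bipush 9   → 7 9
iadd       → 16
bipush 7   → 16 7
imul       → 112
bipush -1  → 112 -1
iadd       → 111
bipush -3  → 111 -3
ineg       → 111 3
bipush -5  → 111 3 -5
isub       → 111 8
isub       → 103
bipush -37 → 103 -37
ineg       → 103 37
ineg       → 103 -37
irem       → 29
bipush -54 → 29 -54

[29, -54]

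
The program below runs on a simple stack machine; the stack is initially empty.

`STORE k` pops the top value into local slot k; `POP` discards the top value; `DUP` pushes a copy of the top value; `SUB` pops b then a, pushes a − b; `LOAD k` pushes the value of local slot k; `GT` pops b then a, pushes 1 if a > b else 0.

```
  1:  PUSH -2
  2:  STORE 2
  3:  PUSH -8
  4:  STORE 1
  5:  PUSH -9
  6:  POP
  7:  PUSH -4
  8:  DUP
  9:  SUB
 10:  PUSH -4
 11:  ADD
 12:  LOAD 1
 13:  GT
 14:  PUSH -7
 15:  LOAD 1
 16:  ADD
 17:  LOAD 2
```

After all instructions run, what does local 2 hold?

-2

PUSH -2 → -2
STORE 2 → (empty)
PUSH -8 → -8
STORE 1 → (empty)
PUSH -9 → -9
POP     → (empty)
PUSH -4 → -4
DUP     → -4 -4
SUB     → 0
PUSH -4 → 0 -4
ADD     → -4
LOAD 1  → -4 -8
GT      → 1
PUSH -7 → 1 -7
LOAD 1  → 1 -7 -8
ADD     → 1 -15
LOAD 2  → 1 -15 -2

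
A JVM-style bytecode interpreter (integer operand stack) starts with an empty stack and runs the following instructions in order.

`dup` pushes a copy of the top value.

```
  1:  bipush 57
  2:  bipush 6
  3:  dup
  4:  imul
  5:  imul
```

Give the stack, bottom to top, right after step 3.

bipush 57  [57]
bipush 6   [57, 6]
dup        [57, 6, 6]

[57, 6, 6]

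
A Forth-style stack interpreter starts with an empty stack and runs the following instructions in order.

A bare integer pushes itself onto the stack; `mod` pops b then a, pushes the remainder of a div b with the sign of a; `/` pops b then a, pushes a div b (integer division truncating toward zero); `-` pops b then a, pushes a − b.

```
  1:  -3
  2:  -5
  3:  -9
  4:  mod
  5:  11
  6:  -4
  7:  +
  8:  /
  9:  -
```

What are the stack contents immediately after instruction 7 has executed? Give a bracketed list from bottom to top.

-3  : [-3]
-5  : [-3, -5]
-9  : [-3, -5, -9]
mod : [-3, -5]
11  : [-3, -5, 11]
-4  : [-3, -5, 11, -4]
+   : [-3, -5, 7]

[-3, -5, 7]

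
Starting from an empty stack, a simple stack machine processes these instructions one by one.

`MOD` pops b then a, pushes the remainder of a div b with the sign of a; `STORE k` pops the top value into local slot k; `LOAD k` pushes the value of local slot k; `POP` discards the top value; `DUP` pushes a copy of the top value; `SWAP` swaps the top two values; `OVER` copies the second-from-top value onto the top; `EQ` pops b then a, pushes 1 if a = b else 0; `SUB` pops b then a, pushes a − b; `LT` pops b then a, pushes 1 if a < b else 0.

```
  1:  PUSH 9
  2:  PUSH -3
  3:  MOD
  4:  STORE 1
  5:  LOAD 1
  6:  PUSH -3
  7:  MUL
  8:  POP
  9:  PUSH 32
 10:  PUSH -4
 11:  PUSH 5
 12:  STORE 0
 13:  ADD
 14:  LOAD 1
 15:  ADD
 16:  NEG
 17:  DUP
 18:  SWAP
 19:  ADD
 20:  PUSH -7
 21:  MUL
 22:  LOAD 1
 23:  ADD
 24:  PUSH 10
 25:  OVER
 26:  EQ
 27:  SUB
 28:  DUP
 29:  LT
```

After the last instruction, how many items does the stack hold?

PUSH 9   [9]
PUSH -3  [9, -3]
MOD      [0]
STORE 1  []
LOAD 1   [0]
PUSH -3  [0, -3]
MUL      [0]
POP      []
PUSH 32  [32]
PUSH -4  [32, -4]
PUSH 5   [32, -4, 5]
STORE 0  [32, -4]
ADD      [28]
LOAD 1   [28, 0]
ADD      [28]
NEG      [-28]
DUP      [-28, -28]
SWAP     [-28, -28]
ADD      [-56]
PUSH -7  [-56, -7]
MUL      [392]
LOAD 1   [392, 0]
ADD      [392]
PUSH 10  [392, 10]
OVER     [392, 10, 392]
EQ       [392, 0]
SUB      [392]
DUP      [392, 392]
LT       [0]

1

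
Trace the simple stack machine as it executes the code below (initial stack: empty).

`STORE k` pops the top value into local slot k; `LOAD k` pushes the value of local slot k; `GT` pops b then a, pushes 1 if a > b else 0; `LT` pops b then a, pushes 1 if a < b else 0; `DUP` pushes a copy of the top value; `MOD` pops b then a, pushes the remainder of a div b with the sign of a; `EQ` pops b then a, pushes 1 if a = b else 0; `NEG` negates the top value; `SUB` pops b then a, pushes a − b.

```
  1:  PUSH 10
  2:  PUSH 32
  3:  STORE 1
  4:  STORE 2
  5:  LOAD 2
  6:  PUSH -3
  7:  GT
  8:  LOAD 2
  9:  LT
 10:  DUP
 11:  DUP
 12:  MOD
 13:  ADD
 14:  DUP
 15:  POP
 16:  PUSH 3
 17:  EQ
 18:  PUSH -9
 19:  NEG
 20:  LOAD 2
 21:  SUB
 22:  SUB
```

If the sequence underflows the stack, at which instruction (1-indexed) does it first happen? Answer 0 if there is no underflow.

0

PUSH 10 : [10]
PUSH 32 : [10, 32]
STORE 1 : [10]
STORE 2 : []
LOAD 2  : [10]
PUSH -3 : [10, -3]
GT      : [1]
LOAD 2  : [1, 10]
LT      : [1]
DUP     : [1, 1]
DUP     : [1, 1, 1]
MOD     : [1, 0]
ADD     : [1]
DUP     : [1, 1]
POP     : [1]
PUSH 3  : [1, 3]
EQ      : [0]
PUSH -9 : [0, -9]
NEG     : [0, 9]
LOAD 2  : [0, 9, 10]
SUB     : [0, -1]
SUB     : [1]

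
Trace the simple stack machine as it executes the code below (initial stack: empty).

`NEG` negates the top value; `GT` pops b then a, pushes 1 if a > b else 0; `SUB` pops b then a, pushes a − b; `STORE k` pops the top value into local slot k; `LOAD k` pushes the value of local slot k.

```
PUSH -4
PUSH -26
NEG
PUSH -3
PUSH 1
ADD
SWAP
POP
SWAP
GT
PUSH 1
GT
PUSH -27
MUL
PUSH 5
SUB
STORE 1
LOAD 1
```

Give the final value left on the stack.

PUSH -4  → [-4]
PUSH -26 → [-4, -26]
NEG      → [-4, 26]
PUSH -3  → [-4, 26, -3]
PUSH 1   → [-4, 26, -3, 1]
ADD      → [-4, 26, -2]
SWAP     → [-4, -2, 26]
POP      → [-4, -2]
SWAP     → [-2, -4]
GT       → [1]
PUSH 1   → [1, 1]
GT       → [0]
PUSH -27 → [0, -27]
MUL      → [0]
PUSH 5   → [0, 5]
SUB      → [-5]
STORE 1  → []
LOAD 1   → [-5]

-5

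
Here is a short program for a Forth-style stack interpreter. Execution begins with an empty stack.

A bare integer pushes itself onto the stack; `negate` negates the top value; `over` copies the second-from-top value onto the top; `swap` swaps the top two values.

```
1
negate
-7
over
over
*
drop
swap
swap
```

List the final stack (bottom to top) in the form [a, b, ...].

1      : 1
negate : -1
-7     : -1 -7
over   : -1 -7 -1
over   : -1 -7 -1 -7
*      : -1 -7 7
drop   : -1 -7
swap   : -7 -1
swap   : -1 -7

[-1, -7]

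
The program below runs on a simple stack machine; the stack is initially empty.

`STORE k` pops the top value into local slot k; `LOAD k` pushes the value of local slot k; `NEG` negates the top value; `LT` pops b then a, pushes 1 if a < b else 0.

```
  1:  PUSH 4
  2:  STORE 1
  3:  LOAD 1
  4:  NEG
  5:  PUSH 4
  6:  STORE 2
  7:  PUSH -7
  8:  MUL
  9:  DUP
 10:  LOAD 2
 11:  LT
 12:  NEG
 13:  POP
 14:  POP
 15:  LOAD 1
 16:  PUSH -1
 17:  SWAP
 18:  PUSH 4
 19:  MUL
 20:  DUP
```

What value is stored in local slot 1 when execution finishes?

4

PUSH 4   4
STORE 1  (empty)
LOAD 1   4
NEG      -4
PUSH 4   -4 4
STORE 2  -4
PUSH -7  -4 -7
MUL      28
DUP      28 28
LOAD 2   28 28 4
LT       28 0
NEG      28 0
POP      28
POP      (empty)
LOAD 1   4
PUSH -1  4 -1
SWAP     -1 4
PUSH 4   -1 4 4
MUL      -1 16
DUP      -1 16 16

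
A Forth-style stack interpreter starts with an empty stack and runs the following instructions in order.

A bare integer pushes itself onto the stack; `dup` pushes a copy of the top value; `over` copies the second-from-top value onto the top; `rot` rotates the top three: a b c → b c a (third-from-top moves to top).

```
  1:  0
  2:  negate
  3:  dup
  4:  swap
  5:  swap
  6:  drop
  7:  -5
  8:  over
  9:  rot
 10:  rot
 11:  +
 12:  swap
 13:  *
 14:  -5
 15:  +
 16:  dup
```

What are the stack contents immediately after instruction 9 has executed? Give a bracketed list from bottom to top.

0      → 0
negate → 0
dup    → 0 0
swap   → 0 0
swap   → 0 0
drop   → 0
-5     → 0 -5
over   → 0 -5 0
rot    → -5 0 0

[-5, 0, 0]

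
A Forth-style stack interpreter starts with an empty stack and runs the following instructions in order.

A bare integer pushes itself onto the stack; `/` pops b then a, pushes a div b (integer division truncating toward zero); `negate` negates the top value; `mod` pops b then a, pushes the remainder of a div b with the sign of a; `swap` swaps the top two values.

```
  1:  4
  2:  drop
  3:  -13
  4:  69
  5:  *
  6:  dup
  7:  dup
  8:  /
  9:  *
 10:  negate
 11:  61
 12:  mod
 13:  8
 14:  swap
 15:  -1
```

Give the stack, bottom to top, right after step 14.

4      -> [4]
drop   -> []
-13    -> [-13]
69     -> [-13, 69]
*      -> [-897]
dup    -> [-897, -897]
dup    -> [-897, -897, -897]
/      -> [-897, 1]
*      -> [-897]
negate -> [897]
61     -> [897, 61]
mod    -> [43]
8      -> [43, 8]
swap   -> [8, 43]

[8, 43]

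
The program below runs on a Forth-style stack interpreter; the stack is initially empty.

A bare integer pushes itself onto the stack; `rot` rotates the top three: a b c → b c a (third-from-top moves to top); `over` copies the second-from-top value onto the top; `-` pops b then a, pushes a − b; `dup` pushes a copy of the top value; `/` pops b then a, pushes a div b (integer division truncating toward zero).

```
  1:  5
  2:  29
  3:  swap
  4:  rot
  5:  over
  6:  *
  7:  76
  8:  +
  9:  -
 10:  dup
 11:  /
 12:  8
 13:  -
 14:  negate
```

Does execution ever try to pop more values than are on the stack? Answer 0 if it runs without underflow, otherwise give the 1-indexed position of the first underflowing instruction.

5    -> 5
29   -> 5 29
swap -> 29 5
rot  — needs 3 operands, stack has 2 → underflow

4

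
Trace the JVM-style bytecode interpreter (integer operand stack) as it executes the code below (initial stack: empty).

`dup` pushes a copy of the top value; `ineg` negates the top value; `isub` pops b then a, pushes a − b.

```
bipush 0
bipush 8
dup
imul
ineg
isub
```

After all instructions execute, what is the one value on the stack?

64

bipush 0 -> [0]
bipush 8 -> [0, 8]
dup      -> [0, 8, 8]
imul     -> [0, 64]
ineg     -> [0, -64]
isub     -> [64]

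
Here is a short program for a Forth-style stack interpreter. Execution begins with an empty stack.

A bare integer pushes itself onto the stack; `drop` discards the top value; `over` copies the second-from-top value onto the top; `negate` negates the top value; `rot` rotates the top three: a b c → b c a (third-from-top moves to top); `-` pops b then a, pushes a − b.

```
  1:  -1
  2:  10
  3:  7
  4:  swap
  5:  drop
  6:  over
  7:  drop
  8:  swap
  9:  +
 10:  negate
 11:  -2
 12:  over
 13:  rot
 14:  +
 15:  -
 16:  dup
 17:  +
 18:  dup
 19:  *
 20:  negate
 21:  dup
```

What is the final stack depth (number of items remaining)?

2

-1      [-1]
10      [-1, 10]
7       [-1, 10, 7]
swap    [-1, 7, 10]
drop    [-1, 7]
over    [-1, 7, -1]
drop    [-1, 7]
swap    [7, -1]
+       [6]
negate  [-6]
-2      [-6, -2]
over    [-6, -2, -6]
rot     [-2, -6, -6]
+       [-2, -12]
-       [10]
dup     [10, 10]
+       [20]
dup     [20, 20]
*       [400]
negate  [-400]
dup     [-400, -400]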